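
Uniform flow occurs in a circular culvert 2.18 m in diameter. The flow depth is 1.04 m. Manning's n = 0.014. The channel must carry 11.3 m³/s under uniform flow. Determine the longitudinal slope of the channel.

For a circular section of diameter D = 2.18 m at depth y = 1.04 m, the central angle is θ = 2 arccos(1 − 2y/D) = 3.05 rad. Then A = (D²/8)(θ − sin θ) = 1.757 m² and P = Dθ/2 = 3.324 m.
Hydraulic radius R = A/P = 1.757/3.324 = 0.5286 m.
From Manning's equation, S = [nQ / (1 A R^(2/3))]² = [0.014 × 11.3 / (1 × 1.757 × 0.5286^(2/3))]² = 0.019.

S = 0.019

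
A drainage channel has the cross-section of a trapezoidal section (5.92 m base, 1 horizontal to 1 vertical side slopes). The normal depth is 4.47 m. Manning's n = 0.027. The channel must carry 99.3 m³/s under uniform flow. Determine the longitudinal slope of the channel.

With bottom width b = 5.92 m and side slope z = 1: A = (b + zy)y = (5.92 + 1×4.47)×4.47 = 46.44 m²; P = b + 2y√(1+z²) = 5.92 + 2×4.47×1.414 = 18.56 m.
Hydraulic radius R = A/P = 46.44/18.56 = 2.502 m.
From Manning's equation, S = [nQ / (1 A R^(2/3))]² = [0.027 × 99.3 / (1 × 46.44 × 2.502^(2/3))]² = 0.000981.

S = 0.000981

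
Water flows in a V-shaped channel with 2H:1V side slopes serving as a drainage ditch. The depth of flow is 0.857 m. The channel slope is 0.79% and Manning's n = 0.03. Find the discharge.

For a triangular section with side slope z = 2: A = zy² = 2×0.857² = 1.469 m²; P = 2y√(1+z²) = 2×0.857×2.236 = 3.833 m.
Hydraulic radius R = A/P = 1.469/3.833 = 0.3833 m.
Manning's equation: Q = (1/n) A R^(2/3) S^(1/2) = (1/0.03) × 1.469 × 0.3833^(2/3) × 0.0079^(1/2) = 2.3 m³/s.

Q = 2.3 m³/s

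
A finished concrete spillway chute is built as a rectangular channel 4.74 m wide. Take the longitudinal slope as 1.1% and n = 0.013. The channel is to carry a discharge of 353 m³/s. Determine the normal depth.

y_n = 6.41 m

Manning's equation rearranged: A R^(2/3) = nQ / (1·√S) = 0.013 × 353 / (√0.011) = 43.75.
Trying y = 5.74 m: A R^(2/3) = 38.41 — low.
Trying y = 7.63 m: A R^(2/3) = 53.68 — high.
Trying y = 6.41 m: A R^(2/3) = 43.79 — matches.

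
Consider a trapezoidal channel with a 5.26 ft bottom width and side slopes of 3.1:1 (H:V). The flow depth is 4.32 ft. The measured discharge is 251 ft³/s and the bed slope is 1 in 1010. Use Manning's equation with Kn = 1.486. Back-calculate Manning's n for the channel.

With bottom width b = 5.26 ft and side slope z = 3.1: A = (b + zy)y = (5.26 + 3.1×4.32)×4.32 = 80.58 ft²; P = b + 2y√(1+z²) = 5.26 + 2×4.32×3.257 = 33.4 ft.
Hydraulic radius R = A/P = 80.58/33.4 = 2.412 ft.
Rearranging Manning's equation: n = (1.486/Q) A R^(2/3) S^(1/2) = (1.486/251) × 80.58 × 2.412^(2/3) × √0.0009901 = 0.027.

n = 0.027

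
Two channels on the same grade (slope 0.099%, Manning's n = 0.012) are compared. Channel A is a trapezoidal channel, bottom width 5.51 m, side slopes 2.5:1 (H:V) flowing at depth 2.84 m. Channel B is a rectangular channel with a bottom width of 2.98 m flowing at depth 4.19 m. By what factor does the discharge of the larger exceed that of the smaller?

3.87

Channel A: With bottom width b = 5.51 m and side slope z = 2.5: A = (b + zy)y = (5.51 + 2.5×2.84)×2.84 = 35.81 m²; P = b + 2y√(1+z²) = 5.51 + 2×2.84×2.693 = 20.8 m. Hydraulic radius R = A/P = 35.81/20.8 = 1.721 m. Q_A = (1/0.012)·35.81·1.721^(2/3)·√0.00099 = 134.9 m³/s.
Channel B: Flow area A = b·y = 2.98 × 4.19 = 12.49 m². Wetted perimeter P = b + 2y = 2.98 + 2×4.19 = 11.36 m. Hydraulic radius R = A/P = 12.49/11.36 = 1.099 m. Q_B = (1/0.012)·12.49·1.099^(2/3)·√0.00099 = 34.87 m³/s.
The larger discharge is 134.9 m³/s and the smaller is 34.87 m³/s; the ratio is 3.87.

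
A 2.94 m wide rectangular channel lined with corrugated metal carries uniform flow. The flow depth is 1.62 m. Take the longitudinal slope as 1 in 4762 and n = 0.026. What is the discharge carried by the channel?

Flow area A = b·y = 2.94 × 1.62 = 4.763 m². Wetted perimeter P = b + 2y = 2.94 + 2×1.62 = 6.18 m.
Hydraulic radius R = A/P = 4.763/6.18 = 0.7707 m.
Manning's equation: Q = (1/n) A R^(2/3) S^(1/2) = (1/0.026) × 4.763 × 0.7707^(2/3) × 0.00021^(1/2) = 2.23 m³/s.

Q = 2.23 m³/s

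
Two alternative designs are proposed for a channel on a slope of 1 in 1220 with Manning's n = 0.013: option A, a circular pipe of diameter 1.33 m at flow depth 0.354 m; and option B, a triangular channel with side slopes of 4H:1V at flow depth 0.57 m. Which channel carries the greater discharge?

Channel A: For a circular section of diameter D = 1.33 m at depth y = 0.354 m, the central angle is θ = 2 arccos(1 − 2y/D) = 2.168 rad. Then A = (D²/8)(θ − sin θ) = 0.2966 m² and P = Dθ/2 = 1.442 m. Hydraulic radius R = A/P = 0.2966/1.442 = 0.2057 m. Q_A = (1/0.013)·0.2966·0.2057^(2/3)·√0.0008197 = 0.2277 m³/s.
Channel B: For a triangular section with side slope z = 4: A = zy² = 4×0.57² = 1.3 m²; P = 2y√(1+z²) = 2×0.57×4.123 = 4.7 m. Hydraulic radius R = A/P = 1.3/4.7 = 0.2765 m. Q_B = (1/0.013)·1.3·0.2765^(2/3)·√0.0008197 = 1.215 m³/s.
Q_A = 0.2277 m³/s vs Q_B = 1.215 m³/s, so channel B carries more.

channel B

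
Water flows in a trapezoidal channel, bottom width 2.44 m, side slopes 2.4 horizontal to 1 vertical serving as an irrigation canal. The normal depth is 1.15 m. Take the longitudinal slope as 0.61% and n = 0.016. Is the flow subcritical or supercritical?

With bottom width b = 2.44 m and side slope z = 2.4: A = (b + zy)y = (2.44 + 2.4×1.15)×1.15 = 5.98 m²; P = b + 2y√(1+z²) = 2.44 + 2×1.15×2.6 = 8.42 m.
Hydraulic radius R = A/P = 5.98/8.42 = 0.7102 m.
V = (1/n) R^(2/3) √S = (1/0.016) × 0.7102^(2/3) × √0.0061 = 3.886 m/s. Hydraulic depth D_h = A/T = 5.98/7.96 = 0.7513 m.
Froude number Fr = V/√(g·D_h) = 3.886/√(9.81×0.7513) = 1.43, which is greater than 1, so the flow is supercritical.

supercritical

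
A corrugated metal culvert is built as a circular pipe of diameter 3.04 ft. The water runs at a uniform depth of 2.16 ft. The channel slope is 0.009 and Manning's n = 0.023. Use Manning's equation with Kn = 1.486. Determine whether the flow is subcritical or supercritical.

subcritical

For a circular section of diameter D = 3.04 ft at depth y = 2.16 ft, the central angle is θ = 2 arccos(1 − 2y/D) = 4.011 rad. Then A = (D²/8)(θ − sin θ) = 5.516 ft² and P = Dθ/2 = 6.096 ft.
Hydraulic radius R = A/P = 5.516/6.096 = 0.9047 ft.
V = (1.486/n) R^(2/3) √S = (1.486/0.023) × 0.9047^(2/3) × √0.009 = 5.734 ft/s. Hydraulic depth D_h = A/T = 5.516/2.757 = 2 ft.
Froude number Fr = V/√(g·D_h) = 5.734/√(32.2×2) = 0.714, which is less than 1, so the flow is subcritical.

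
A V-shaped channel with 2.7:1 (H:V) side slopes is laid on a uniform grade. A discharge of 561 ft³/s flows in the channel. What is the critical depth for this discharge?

y_c = 4.85 ft

At critical depth, Q² T / (g A³) = 1, i.e. A³/T = Q²/g = 561²/32.2 = 9774.
Trying y = 5.46 ft: A³/T = 17690 — high.
Trying y = 3.78 ft: A³/T = 2813 — low.
Trying y = 4.85 ft: A³/T = 9782 — ≈ 9774.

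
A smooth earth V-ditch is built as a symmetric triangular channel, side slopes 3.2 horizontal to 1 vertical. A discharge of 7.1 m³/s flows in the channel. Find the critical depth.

At critical depth, Q² T / (g A³) = 1, i.e. A³/T = Q²/g = 7.1²/9.81 = 5.139.
At y = 1.25 m: A³/T = 15.62 — too large.
At y = 0.872 m: A³/T = 2.581 — too small.
At y = 1 m: A³/T = 5.12 — matches.

y_c = 1 m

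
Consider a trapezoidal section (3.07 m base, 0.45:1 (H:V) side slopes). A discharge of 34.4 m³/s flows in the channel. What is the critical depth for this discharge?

y_c = 2.1 m

At critical depth, Q² T / (g A³) = 1, i.e. A³/T = Q²/g = 34.4²/9.81 = 120.6.
Try y = 2.68 m: A³/T = 274.5 — high.
Try y = 1.54 m: A³/T = 43.67 — low.
Try y = 2.1 m: A³/T = 120.8 — matches.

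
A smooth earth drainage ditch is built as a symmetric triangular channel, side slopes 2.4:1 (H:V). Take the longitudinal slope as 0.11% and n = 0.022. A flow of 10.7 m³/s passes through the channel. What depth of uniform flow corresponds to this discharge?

Manning's equation rearranged: A R^(2/3) = nQ / (1·√S) = 0.022 × 10.7 / (√0.0011) = 7.098.
Try y = 2.04 m: A R^(2/3) = 9.595 — too large.
Try y = 1.52 m: A R^(2/3) = 4.378 — too small.
Try y = 1.82 m: A R^(2/3) = 7.077 — matches.

y_n = 1.82 m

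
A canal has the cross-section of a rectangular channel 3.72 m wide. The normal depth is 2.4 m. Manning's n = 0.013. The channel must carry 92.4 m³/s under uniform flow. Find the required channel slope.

S = 0.017

Flow area A = b·y = 3.72 × 2.4 = 8.928 m². Wetted perimeter P = b + 2y = 3.72 + 2×2.4 = 8.52 m.
Hydraulic radius R = A/P = 8.928/8.52 = 1.048 m.
From Manning's equation, S = [nQ / (1 A R^(2/3))]² = [0.013 × 92.4 / (1 × 8.928 × 1.048^(2/3))]² = 0.017.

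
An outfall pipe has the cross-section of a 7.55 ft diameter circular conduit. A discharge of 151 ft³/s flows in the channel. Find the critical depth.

At critical depth, Q² T / (g A³) = 1, i.e. A³/T = Q²/g = 151²/32.2 = 708.1.
Trying y = 2.64 ft: A³/T = 376.7 — too small.
Trying y = 3.52 ft: A³/T = 1137 — too large.
Trying y = 3.11 ft: A³/T = 707.6 — ≈ 708.1.

y_c = 3.11 ft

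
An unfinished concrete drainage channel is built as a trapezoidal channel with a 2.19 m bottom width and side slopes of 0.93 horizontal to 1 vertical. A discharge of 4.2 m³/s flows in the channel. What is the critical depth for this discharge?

At critical depth, Q² T / (g A³) = 1, i.e. A³/T = Q²/g = 4.2²/9.81 = 1.798.
Try y = 0.536 m: A³/T = 0.9389 — low.
Try y = 0.74 m: A³/T = 2.709 — high.
Try y = 0.654 m: A³/T = 1.799 — ≈ 1.798.

y_c = 0.654 m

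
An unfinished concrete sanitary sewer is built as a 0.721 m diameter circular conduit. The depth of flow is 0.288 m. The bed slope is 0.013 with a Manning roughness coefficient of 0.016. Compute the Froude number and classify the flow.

For a circular section of diameter D = 0.721 m at depth y = 0.288 m, the central angle is θ = 2 arccos(1 − 2y/D) = 2.737 rad. Then A = (D²/8)(θ − sin θ) = 0.1522 m² and P = Dθ/2 = 0.9865 m.
Hydraulic radius R = A/P = 0.1522/0.9865 = 0.1543 m.
V = (1/n) R^(2/3) √S = (1/0.016) × 0.1543^(2/3) × √0.013 = 2.05 m/s. Hydraulic depth D_h = A/T = 0.1522/0.7063 = 0.2155 m.
Froude number Fr = V/√(g·D_h) = 2.05/√(9.81×0.2155) = 1.41, which is greater than 1, so the flow is supercritical.

supercritical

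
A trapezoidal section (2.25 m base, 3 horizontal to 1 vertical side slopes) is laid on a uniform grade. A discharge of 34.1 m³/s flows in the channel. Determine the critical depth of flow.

At critical depth, Q² T / (g A³) = 1, i.e. A³/T = Q²/g = 34.1²/9.81 = 118.5.
Try y = 2.03 m: A³/T = 336.3 — high.
Try y = 1.26 m: A³/T = 44.71 — low.
Try y = 1.59 m: A³/T = 117.9 — close enough.

y_c = 1.59 m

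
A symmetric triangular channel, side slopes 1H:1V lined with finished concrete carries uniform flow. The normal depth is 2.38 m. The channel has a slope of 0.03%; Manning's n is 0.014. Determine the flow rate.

Q = 6.25 m³/s

For a triangular section with side slope z = 1: A = zy² = 1×2.38² = 5.664 m²; P = 2y√(1+z²) = 2×2.38×1.414 = 6.732 m.
Hydraulic radius R = A/P = 5.664/6.732 = 0.8415 m.
Manning's equation: Q = (1/n) A R^(2/3) S^(1/2) = (1/0.014) × 5.664 × 0.8415^(2/3) × 0.0003^(1/2) = 6.25 m³/s.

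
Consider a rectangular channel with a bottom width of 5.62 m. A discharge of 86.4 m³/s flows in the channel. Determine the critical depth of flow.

For a rectangular channel, critical depth y_c = (q²/g)^(1/3) where q = Q/b = 86.4/5.62 = 15.37 m²/s.
So y_c = (15.37²/9.81)^(1/3) = 2.89 m.

y_c = 2.89 m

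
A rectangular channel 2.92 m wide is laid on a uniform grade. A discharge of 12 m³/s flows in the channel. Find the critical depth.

y_c = 1.2 m

For a rectangular channel, critical depth y_c = (q²/g)^(1/3) where q = Q/b = 12/2.92 = 4.11 m²/s.
So y_c = (4.11²/9.81)^(1/3) = 1.2 m.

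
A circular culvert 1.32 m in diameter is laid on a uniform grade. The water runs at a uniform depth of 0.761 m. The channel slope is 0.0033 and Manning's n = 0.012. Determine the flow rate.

Q = 1.98 m³/s

For a circular section of diameter D = 1.32 m at depth y = 0.761 m, the central angle is θ = 2 arccos(1 − 2y/D) = 3.449 rad. Then A = (D²/8)(θ − sin θ) = 0.817 m² and P = Dθ/2 = 2.276 m.
Hydraulic radius R = A/P = 0.817/2.276 = 0.3589 m.
Manning's equation: Q = (1/n) A R^(2/3) S^(1/2) = (1/0.012) × 0.817 × 0.3589^(2/3) × 0.0033^(1/2) = 1.98 m³/s.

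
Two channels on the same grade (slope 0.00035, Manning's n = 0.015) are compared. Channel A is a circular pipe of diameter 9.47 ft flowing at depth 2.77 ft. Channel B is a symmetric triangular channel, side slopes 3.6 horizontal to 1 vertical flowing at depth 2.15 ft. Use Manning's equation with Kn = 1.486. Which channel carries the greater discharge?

Channel A: For a circular section of diameter D = 9.47 ft at depth y = 2.77 ft, the central angle is θ = 2 arccos(1 − 2y/D) = 2.286 rad. Then A = (D²/8)(θ − sin θ) = 17.16 ft² and P = Dθ/2 = 10.82 ft. Hydraulic radius R = A/P = 17.16/10.82 = 1.585 ft. Q_A = (1.486/0.015)·17.16·1.585^(2/3)·√0.00035 = 43.24 ft³/s.
Channel B: For a triangular section with side slope z = 3.6: A = zy² = 3.6×2.15² = 16.64 ft²; P = 2y√(1+z²) = 2×2.15×3.736 = 16.07 ft. Hydraulic radius R = A/P = 16.64/16.07 = 1.036 ft. Q_B = (1.486/0.015)·16.64·1.036^(2/3)·√0.00035 = 31.57 ft³/s.
Q_A = 43.24 ft³/s vs Q_B = 31.57 ft³/s, so channel A carries more.

channel A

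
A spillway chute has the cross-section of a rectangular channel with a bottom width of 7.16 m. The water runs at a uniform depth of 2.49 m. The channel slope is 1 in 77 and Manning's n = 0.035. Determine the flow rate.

Q = 75 m³/s

Flow area A = b·y = 7.16 × 2.49 = 17.83 m². Wetted perimeter P = b + 2y = 7.16 + 2×2.49 = 12.14 m.
Hydraulic radius R = A/P = 17.83/12.14 = 1.469 m.
Manning's equation: Q = (1/n) A R^(2/3) S^(1/2) = (1/0.035) × 17.83 × 1.469^(2/3) × 0.01299^(1/2) = 75 m³/s.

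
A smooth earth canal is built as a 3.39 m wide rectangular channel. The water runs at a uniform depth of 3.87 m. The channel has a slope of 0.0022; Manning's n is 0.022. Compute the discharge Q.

Q = 31.2 m³/s

Flow area A = b·y = 3.39 × 3.87 = 13.12 m². Wetted perimeter P = b + 2y = 3.39 + 2×3.87 = 11.13 m.
Hydraulic radius R = A/P = 13.12/11.13 = 1.179 m.
Manning's equation: Q = (1/n) A R^(2/3) S^(1/2) = (1/0.022) × 13.12 × 1.179^(2/3) × 0.0022^(1/2) = 31.2 m³/s.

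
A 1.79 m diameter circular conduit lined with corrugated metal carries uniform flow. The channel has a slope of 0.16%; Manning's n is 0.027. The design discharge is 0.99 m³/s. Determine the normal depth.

y_n = 0.846 m

Manning's equation rearranged: A R^(2/3) = nQ / (1·√S) = 0.027 × 0.99 / (√0.0016) = 0.6683.
Try y = 0.586 m: A R^(2/3) = 0.341 — short.
Try y = 0.846 m: A R^(2/3) = 0.6683 — close enough.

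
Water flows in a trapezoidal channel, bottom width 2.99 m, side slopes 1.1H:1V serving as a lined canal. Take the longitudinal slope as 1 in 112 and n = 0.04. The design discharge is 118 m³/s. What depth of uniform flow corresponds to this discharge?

y_n = 4.13 m

Manning's equation rearranged: A R^(2/3) = nQ / (1·√S) = 0.04 × 118 / (√0.008929) = 49.95.
Try y = 4.83 m: A R^(2/3) = 70.11 — high.
Try y = 2.94 m: A R^(2/3) = 24.61 — low.
Try y = 4.13 m: A R^(2/3) = 50 — close enough.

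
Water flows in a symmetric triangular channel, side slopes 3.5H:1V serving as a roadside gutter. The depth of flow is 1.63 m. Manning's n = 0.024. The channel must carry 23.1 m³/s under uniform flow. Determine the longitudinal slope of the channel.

S = 0.00492

For a triangular section with side slope z = 3.5: A = zy² = 3.5×1.63² = 9.299 m²; P = 2y√(1+z²) = 2×1.63×3.64 = 11.87 m.
Hydraulic radius R = A/P = 9.299/11.87 = 0.7836 m.
From Manning's equation, S = [nQ / (1 A R^(2/3))]² = [0.024 × 23.1 / (1 × 9.299 × 0.7836^(2/3))]² = 0.00492.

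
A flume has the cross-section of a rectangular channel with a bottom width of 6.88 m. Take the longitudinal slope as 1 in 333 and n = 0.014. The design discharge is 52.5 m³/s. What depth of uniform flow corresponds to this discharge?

Manning's equation rearranged: A R^(2/3) = nQ / (1·√S) = 0.014 × 52.5 / (√0.003003) = 13.41.
Try y = 1.47 m: A R^(2/3) = 10.31 — too small.
Try y = 1.76 m: A R^(2/3) = 13.4 — ≈ 13.41.

y_n = 1.76 m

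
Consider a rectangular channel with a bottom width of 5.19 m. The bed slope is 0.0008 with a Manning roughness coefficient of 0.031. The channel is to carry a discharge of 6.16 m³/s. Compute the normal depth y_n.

Manning's equation rearranged: A R^(2/3) = nQ / (1·√S) = 0.031 × 6.16 / (√0.0008) = 6.751.
Trying y = 0.998 m: A R^(2/3) = 4.164 — low.
Trying y = 1.65 m: A R^(2/3) = 8.613 — high.
Trying y = 1.39 m: A R^(2/3) = 6.75 — matches.

y_n = 1.39 m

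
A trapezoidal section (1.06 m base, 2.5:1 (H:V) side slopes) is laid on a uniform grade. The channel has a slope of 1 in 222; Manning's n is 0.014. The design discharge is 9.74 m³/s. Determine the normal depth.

y_n = 0.93 m

Manning's equation rearranged: A R^(2/3) = nQ / (1·√S) = 0.014 × 9.74 / (√0.004505) = 2.032.
At y = 1.09 m: A R^(2/3) = 2.92 — over.
At y = 0.743 m: A R^(2/3) = 1.232 — short.
At y = 0.93 m: A R^(2/3) = 2.032 — close enough.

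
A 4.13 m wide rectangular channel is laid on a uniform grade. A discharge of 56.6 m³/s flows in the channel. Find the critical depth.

For a rectangular channel, critical depth y_c = (q²/g)^(1/3) where q = Q/b = 56.6/4.13 = 13.7 m²/s.
So y_c = (13.7²/9.81)^(1/3) = 2.68 m.

y_c = 2.68 m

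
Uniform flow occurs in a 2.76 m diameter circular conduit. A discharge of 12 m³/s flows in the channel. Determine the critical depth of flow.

At critical depth, Q² T / (g A³) = 1, i.e. A³/T = Q²/g = 12²/9.81 = 14.68.
Trying y = 1.36 m: A³/T = 9.173 — too small.
Trying y = 1.68 m: A³/T = 20.58 — too large.
Trying y = 1.54 m: A³/T = 14.75 — close enough.

y_c = 1.54 m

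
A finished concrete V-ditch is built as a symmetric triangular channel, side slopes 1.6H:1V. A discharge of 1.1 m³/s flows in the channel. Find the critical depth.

At critical depth, Q² T / (g A³) = 1, i.e. A³/T = Q²/g = 1.1²/9.81 = 0.1233.
Try y = 0.713 m: A³/T = 0.2359 — high.
Try y = 0.626 m: A³/T = 0.1231 — ≈ 0.1233.

y_c = 0.626 m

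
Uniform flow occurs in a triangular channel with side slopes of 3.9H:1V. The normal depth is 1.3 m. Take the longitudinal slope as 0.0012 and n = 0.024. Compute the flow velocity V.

For a triangular section with side slope z = 3.9: A = zy² = 3.9×1.3² = 6.591 m²; P = 2y√(1+z²) = 2×1.3×4.026 = 10.47 m.
Hydraulic radius R = A/P = 6.591/10.47 = 0.6296 m.
From Manning's equation, V = (1/n) R^(2/3) S^(1/2) = (1/0.024) × 0.6296^(2/3) × 0.0012^(1/2) = 1.06 m/s.

V = 1.06 m/s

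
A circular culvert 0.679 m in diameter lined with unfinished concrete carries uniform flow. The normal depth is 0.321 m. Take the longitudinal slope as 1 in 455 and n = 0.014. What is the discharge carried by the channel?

For a circular section of diameter D = 0.679 m at depth y = 0.321 m, the central angle is θ = 2 arccos(1 − 2y/D) = 3.033 rad. Then A = (D²/8)(θ − sin θ) = 0.1685 m² and P = Dθ/2 = 1.03 m.
Hydraulic radius R = A/P = 0.1685/1.03 = 0.1637 m.
Manning's equation: Q = (1/n) A R^(2/3) S^(1/2) = (1/0.014) × 0.1685 × 0.1637^(2/3) × 0.002198^(1/2) = 0.169 m³/s.

Q = 0.169 m³/s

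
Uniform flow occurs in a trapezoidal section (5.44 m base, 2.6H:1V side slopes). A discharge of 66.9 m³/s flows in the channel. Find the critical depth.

At critical depth, Q² T / (g A³) = 1, i.e. A³/T = Q²/g = 66.9²/9.81 = 456.2.
Trying y = 1.54 m: A³/T = 228.8 — short.
Trying y = 2.34 m: A³/T = 1114 — over.
Trying y = 1.85 m: A³/T = 452.8 — matches.

y_c = 1.85 m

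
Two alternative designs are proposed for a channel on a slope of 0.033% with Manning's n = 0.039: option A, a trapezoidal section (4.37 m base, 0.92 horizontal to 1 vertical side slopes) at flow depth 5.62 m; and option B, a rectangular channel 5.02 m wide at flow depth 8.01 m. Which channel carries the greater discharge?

Channel A: With bottom width b = 4.37 m and side slope z = 0.92: A = (b + zy)y = (4.37 + 0.92×5.62)×5.62 = 53.62 m²; P = b + 2y√(1+z²) = 4.37 + 2×5.62×1.359 = 19.64 m. Hydraulic radius R = A/P = 53.62/19.64 = 2.73 m. Q_A = (1/0.039)·53.62·2.73^(2/3)·√0.00033 = 48.78 m³/s.
Channel B: Flow area A = b·y = 5.02 × 8.01 = 40.21 m². Wetted perimeter P = b + 2y = 5.02 + 2×8.01 = 21.04 m. Hydraulic radius R = A/P = 40.21/21.04 = 1.911 m. Q_B = (1/0.039)·40.21·1.911^(2/3)·√0.00033 = 28.84 m³/s.
Q_A = 48.78 m³/s vs Q_B = 28.84 m³/s, so channel A carries more.

channel A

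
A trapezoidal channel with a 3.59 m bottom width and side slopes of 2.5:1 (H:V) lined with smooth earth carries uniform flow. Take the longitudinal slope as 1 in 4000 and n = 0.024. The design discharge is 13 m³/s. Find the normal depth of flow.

Manning's equation rearranged: A R^(2/3) = nQ / (1·√S) = 0.024 × 13 / (√0.00025) = 19.73.
At y = 1.81 m: A R^(2/3) = 15.66 — low.
At y = 2.02 m: A R^(2/3) = 19.78 — matches.

y_n = 2.02 m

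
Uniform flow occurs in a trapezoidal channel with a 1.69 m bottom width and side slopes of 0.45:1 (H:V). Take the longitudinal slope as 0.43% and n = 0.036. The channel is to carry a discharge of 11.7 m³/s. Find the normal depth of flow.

Manning's equation rearranged: A R^(2/3) = nQ / (1·√S) = 0.036 × 11.7 / (√0.0043) = 6.423.
Trying y = 2.6 m: A R^(2/3) = 7.465 — over.
Trying y = 2.39 m: A R^(2/3) = 6.403 — ≈ 6.423.

y_n = 2.39 m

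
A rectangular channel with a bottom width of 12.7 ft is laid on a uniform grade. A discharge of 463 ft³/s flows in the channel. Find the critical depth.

For a rectangular channel, critical depth y_c = (q²/g)^(1/3) where q = Q/b = 463/12.7 = 36.46 ft²/s.
So y_c = (36.46²/32.2)^(1/3) = 3.46 ft.

y_c = 3.46 ft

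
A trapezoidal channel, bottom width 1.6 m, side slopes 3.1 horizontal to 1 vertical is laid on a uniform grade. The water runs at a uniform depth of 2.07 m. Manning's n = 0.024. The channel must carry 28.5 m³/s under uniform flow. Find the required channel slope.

S = 0.0015

With bottom width b = 1.6 m and side slope z = 3.1: A = (b + zy)y = (1.6 + 3.1×2.07)×2.07 = 16.6 m²; P = b + 2y√(1+z²) = 1.6 + 2×2.07×3.257 = 15.09 m.
Hydraulic radius R = A/P = 16.6/15.09 = 1.1 m.
From Manning's equation, S = [nQ / (1 A R^(2/3))]² = [0.024 × 28.5 / (1 × 16.6 × 1.1^(2/3))]² = 0.0015.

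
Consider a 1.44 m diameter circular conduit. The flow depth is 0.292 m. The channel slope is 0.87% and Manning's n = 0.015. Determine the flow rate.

Q = 0.462 m³/s

For a circular section of diameter D = 1.44 m at depth y = 0.292 m, the central angle is θ = 2 arccos(1 − 2y/D) = 1.868 rad. Then A = (D²/8)(θ − sin θ) = 0.2365 m² and P = Dθ/2 = 1.345 m.
Hydraulic radius R = A/P = 0.2365/1.345 = 0.1758 m.
Manning's equation: Q = (1/n) A R^(2/3) S^(1/2) = (1/0.015) × 0.2365 × 0.1758^(2/3) × 0.0087^(1/2) = 0.462 m³/s.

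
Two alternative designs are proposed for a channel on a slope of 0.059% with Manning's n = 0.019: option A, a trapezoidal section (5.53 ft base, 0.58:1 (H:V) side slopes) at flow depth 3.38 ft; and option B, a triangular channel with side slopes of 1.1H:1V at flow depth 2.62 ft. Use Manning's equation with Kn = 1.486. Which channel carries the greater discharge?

Channel A: With bottom width b = 5.53 ft and side slope z = 0.58: A = (b + zy)y = (5.53 + 0.58×3.38)×3.38 = 25.32 ft²; P = b + 2y√(1+z²) = 5.53 + 2×3.38×1.156 = 13.34 ft. Hydraulic radius R = A/P = 25.32/13.34 = 1.897 ft. Q_A = (1.486/0.019)·25.32·1.897^(2/3)·√0.00059 = 73.71 ft³/s.
Channel B: For a triangular section with side slope z = 1.1: A = zy² = 1.1×2.62² = 7.551 ft²; P = 2y√(1+z²) = 2×2.62×1.487 = 7.79 ft. Hydraulic radius R = A/P = 7.551/7.79 = 0.9693 ft. Q_B = (1.486/0.019)·7.551·0.9693^(2/3)·√0.00059 = 14.05 ft³/s.
Q_A = 73.71 ft³/s vs Q_B = 14.05 ft³/s, so channel A carries more.

channel A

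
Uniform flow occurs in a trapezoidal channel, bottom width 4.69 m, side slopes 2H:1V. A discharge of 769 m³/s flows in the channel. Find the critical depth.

At critical depth, Q² T / (g A³) = 1, i.e. A³/T = Q²/g = 769²/9.81 = 60280.
Trying y = 5.44 m: A³/T = 22970 — low.
Trying y = 7.98 m: A³/T = 122200 — high.
Trying y = 6.8 m: A³/T = 60330 — close enough.

y_c = 6.8 m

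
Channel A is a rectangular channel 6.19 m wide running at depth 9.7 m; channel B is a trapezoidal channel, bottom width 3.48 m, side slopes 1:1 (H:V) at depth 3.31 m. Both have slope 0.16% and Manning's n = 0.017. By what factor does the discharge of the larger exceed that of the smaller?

Channel A: Flow area A = b·y = 6.19 × 9.7 = 60.04 m². Wetted perimeter P = b + 2y = 6.19 + 2×9.7 = 25.59 m. Hydraulic radius R = A/P = 60.04/25.59 = 2.346 m. Q_A = (1/0.017)·60.04·2.346^(2/3)·√0.0016 = 249.5 m³/s.
Channel B: With bottom width b = 3.48 m and side slope z = 1: A = (b + zy)y = (3.48 + 1×3.31)×3.31 = 22.47 m²; P = b + 2y√(1+z²) = 3.48 + 2×3.31×1.414 = 12.84 m. Hydraulic radius R = A/P = 22.47/12.84 = 1.75 m. Q_B = (1/0.017)·22.47·1.75^(2/3)·√0.0016 = 76.8 m³/s.
The larger discharge is 249.5 m³/s and the smaller is 76.8 m³/s; the ratio is 3.25.

3.25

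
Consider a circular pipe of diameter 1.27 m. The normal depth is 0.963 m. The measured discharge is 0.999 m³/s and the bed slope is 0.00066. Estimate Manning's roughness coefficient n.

For a circular section of diameter D = 1.27 m at depth y = 0.963 m, the central angle is θ = 2 arccos(1 − 2y/D) = 4.227 rad. Then A = (D²/8)(θ − sin θ) = 1.031 m² and P = Dθ/2 = 2.684 m.
Hydraulic radius R = A/P = 1.031/2.684 = 0.3839 m.
Rearranging Manning's equation: n = (1/Q) A R^(2/3) S^(1/2) = (1/0.999) × 1.031 × 0.3839^(2/3) × √0.00066 = 0.014.

n = 0.014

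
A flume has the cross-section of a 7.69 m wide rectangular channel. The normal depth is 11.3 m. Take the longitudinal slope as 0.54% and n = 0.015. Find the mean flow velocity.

V = 9.89 m/s

Flow area A = b·y = 7.69 × 11.3 = 86.9 m². Wetted perimeter P = b + 2y = 7.69 + 2×11.3 = 30.29 m.
Hydraulic radius R = A/P = 86.9/30.29 = 2.869 m.
From Manning's equation, V = (1/n) R^(2/3) S^(1/2) = (1/0.015) × 2.869^(2/3) × 0.0054^(1/2) = 9.89 m/s.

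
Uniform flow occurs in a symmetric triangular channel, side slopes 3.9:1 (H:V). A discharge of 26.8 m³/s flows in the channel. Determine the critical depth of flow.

At critical depth, Q² T / (g A³) = 1, i.e. A³/T = Q²/g = 26.8²/9.81 = 73.22.
Trying y = 1.21 m: A³/T = 19.73 — low.
Trying y = 1.57 m: A³/T = 72.54 — matches.

y_c = 1.57 m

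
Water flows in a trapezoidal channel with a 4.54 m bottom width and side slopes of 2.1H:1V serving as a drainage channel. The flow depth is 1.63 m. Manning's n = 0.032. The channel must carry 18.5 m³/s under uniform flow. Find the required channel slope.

With bottom width b = 4.54 m and side slope z = 2.1: A = (b + zy)y = (4.54 + 2.1×1.63)×1.63 = 12.98 m²; P = b + 2y√(1+z²) = 4.54 + 2×1.63×2.326 = 12.12 m.
Hydraulic radius R = A/P = 12.98/12.12 = 1.071 m.
From Manning's equation, S = [nQ / (1 A R^(2/3))]² = [0.032 × 18.5 / (1 × 12.98 × 1.071^(2/3))]² = 0.0019.

S = 0.0019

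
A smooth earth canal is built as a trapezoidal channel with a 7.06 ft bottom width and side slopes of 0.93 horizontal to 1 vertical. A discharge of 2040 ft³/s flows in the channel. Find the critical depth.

y_c = 9.32 ft

At critical depth, Q² T / (g A³) = 1, i.e. A³/T = Q²/g = 2040²/32.2 = 129200.
Try y = 11.2 ft: A³/T = 268800 — high.
Try y = 7.07 ft: A³/T = 44330 — low.
Try y = 9.32 ft: A³/T = 129100 — close enough.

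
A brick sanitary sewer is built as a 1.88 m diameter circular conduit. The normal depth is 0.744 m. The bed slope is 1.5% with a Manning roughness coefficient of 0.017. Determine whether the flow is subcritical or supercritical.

supercritical

For a circular section of diameter D = 1.88 m at depth y = 0.744 m, the central angle is θ = 2 arccos(1 − 2y/D) = 2.721 rad. Then A = (D²/8)(θ − sin θ) = 1.022 m² and P = Dθ/2 = 2.558 m.
Hydraulic radius R = A/P = 1.022/2.558 = 0.3996 m.
V = (1/n) R^(2/3) √S = (1/0.017) × 0.3996^(2/3) × √0.015 = 3.908 m/s. Hydraulic depth D_h = A/T = 1.022/1.839 = 0.5559 m.
Froude number Fr = V/√(g·D_h) = 3.908/√(9.81×0.5559) = 1.67, which is greater than 1, so the flow is supercritical.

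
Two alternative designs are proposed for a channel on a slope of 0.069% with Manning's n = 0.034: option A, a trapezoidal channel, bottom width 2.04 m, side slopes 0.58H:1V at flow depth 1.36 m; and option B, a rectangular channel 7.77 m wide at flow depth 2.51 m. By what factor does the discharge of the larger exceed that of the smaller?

8.19

Channel A: With bottom width b = 2.04 m and side slope z = 0.58: A = (b + zy)y = (2.04 + 0.58×1.36)×1.36 = 3.847 m²; P = b + 2y√(1+z²) = 2.04 + 2×1.36×1.156 = 5.184 m. Hydraulic radius R = A/P = 3.847/5.184 = 0.7421 m. Q_A = (1/0.034)·3.847·0.7421^(2/3)·√0.00069 = 2.436 m³/s.
Channel B: Flow area A = b·y = 7.77 × 2.51 = 19.5 m². Wetted perimeter P = b + 2y = 7.77 + 2×2.51 = 12.79 m. Hydraulic radius R = A/P = 19.5/12.79 = 1.525 m. Q_B = (1/0.034)·19.5·1.525^(2/3)·√0.00069 = 19.96 m³/s.
The larger discharge is 19.96 m³/s and the smaller is 2.436 m³/s; the ratio is 8.19.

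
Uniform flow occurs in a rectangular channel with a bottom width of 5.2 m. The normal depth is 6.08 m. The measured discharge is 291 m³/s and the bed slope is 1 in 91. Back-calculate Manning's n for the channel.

n = 0.017

Flow area A = b·y = 5.2 × 6.08 = 31.62 m². Wetted perimeter P = b + 2y = 5.2 + 2×6.08 = 17.36 m.
Hydraulic radius R = A/P = 31.62/17.36 = 1.821 m.
Rearranging Manning's equation: n = (1/Q) A R^(2/3) S^(1/2) = (1/291) × 31.62 × 1.821^(2/3) × √0.01099 = 0.017.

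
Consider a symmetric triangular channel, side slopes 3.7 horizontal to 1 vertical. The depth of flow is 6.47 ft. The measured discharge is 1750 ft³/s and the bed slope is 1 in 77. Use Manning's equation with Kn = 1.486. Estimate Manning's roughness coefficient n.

n = 0.032

For a triangular section with side slope z = 3.7: A = zy² = 3.7×6.47² = 154.9 ft²; P = 2y√(1+z²) = 2×6.47×3.833 = 49.6 ft.
Hydraulic radius R = A/P = 154.9/49.6 = 3.123 ft.
Rearranging Manning's equation: n = (1.486/Q) A R^(2/3) S^(1/2) = (1.486/1750) × 154.9 × 3.123^(2/3) × √0.01299 = 0.032.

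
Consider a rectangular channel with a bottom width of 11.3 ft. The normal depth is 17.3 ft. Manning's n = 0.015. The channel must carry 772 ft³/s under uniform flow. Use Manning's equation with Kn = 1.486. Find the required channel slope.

Flow area A = b·y = 11.3 × 17.3 = 195.5 ft². Wetted perimeter P = b + 2y = 11.3 + 2×17.3 = 45.9 ft.
Hydraulic radius R = A/P = 195.5/45.9 = 4.259 ft.
From Manning's equation, S = [nQ / (1.486 A R^(2/3))]² = [0.015 × 772 / (1.486 × 195.5 × 4.259^(2/3))]² = 0.00023.

S = 0.00023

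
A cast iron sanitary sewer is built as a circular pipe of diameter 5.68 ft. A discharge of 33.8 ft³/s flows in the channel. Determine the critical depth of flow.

y_c = 1.56 ft

At critical depth, Q² T / (g A³) = 1, i.e. A³/T = Q²/g = 33.8²/32.2 = 35.48.
Trying y = 1.29 ft: A³/T = 16.99 — low.
Trying y = 1.9 ft: A³/T = 76.51 — high.
Trying y = 1.56 ft: A³/T = 35.63 — matches.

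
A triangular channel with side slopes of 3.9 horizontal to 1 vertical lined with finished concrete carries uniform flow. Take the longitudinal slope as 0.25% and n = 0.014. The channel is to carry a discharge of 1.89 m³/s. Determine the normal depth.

Manning's equation rearranged: A R^(2/3) = nQ / (1·√S) = 0.014 × 1.89 / (√0.0025) = 0.5292.
Trying y = 0.716 m: A R^(2/3) = 0.9869 — high.
Trying y = 0.417 m: A R^(2/3) = 0.2334 — low.
Trying y = 0.567 m: A R^(2/3) = 0.5297 — ≈ 0.5292.

y_n = 0.567 m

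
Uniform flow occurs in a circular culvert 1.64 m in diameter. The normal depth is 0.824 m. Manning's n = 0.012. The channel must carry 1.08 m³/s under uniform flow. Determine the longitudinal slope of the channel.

For a circular section of diameter D = 1.64 m at depth y = 0.824 m, the central angle is θ = 2 arccos(1 − 2y/D) = 3.151 rad. Then A = (D²/8)(θ − sin θ) = 1.063 m² and P = Dθ/2 = 2.584 m.
Hydraulic radius R = A/P = 1.063/2.584 = 0.4113 m.
From Manning's equation, S = [nQ / (1 A R^(2/3))]² = [0.012 × 1.08 / (1 × 1.063 × 0.4113^(2/3))]² = 0.000486.

S = 0.000486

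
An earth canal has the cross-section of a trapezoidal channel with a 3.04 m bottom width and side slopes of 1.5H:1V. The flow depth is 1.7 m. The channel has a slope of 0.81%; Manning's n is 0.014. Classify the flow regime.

supercritical

With bottom width b = 3.04 m and side slope z = 1.5: A = (b + zy)y = (3.04 + 1.5×1.7)×1.7 = 9.503 m²; P = b + 2y√(1+z²) = 3.04 + 2×1.7×1.803 = 9.169 m.
Hydraulic radius R = A/P = 9.503/9.169 = 1.036 m.
V = (1/n) R^(2/3) √S = (1/0.014) × 1.036^(2/3) × √0.0081 = 6.584 m/s. Hydraulic depth D_h = A/T = 9.503/8.14 = 1.167 m.
Froude number Fr = V/√(g·D_h) = 6.584/√(9.81×1.167) = 1.95, which is greater than 1, so the flow is supercritical.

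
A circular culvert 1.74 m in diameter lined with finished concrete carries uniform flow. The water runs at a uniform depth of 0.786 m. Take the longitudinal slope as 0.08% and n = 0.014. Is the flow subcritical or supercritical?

For a circular section of diameter D = 1.74 m at depth y = 0.786 m, the central angle is θ = 2 arccos(1 − 2y/D) = 2.948 rad. Then A = (D²/8)(θ − sin θ) = 1.043 m² and P = Dθ/2 = 2.565 m.
Hydraulic radius R = A/P = 1.043/2.565 = 0.4066 m.
V = (1/n) R^(2/3) √S = (1/0.014) × 0.4066^(2/3) × √0.0008 = 1.109 m/s. Hydraulic depth D_h = A/T = 1.043/1.732 = 0.6022 m.
Froude number Fr = V/√(g·D_h) = 1.109/√(9.81×0.6022) = 0.456, which is less than 1, so the flow is subcritical.

subcritical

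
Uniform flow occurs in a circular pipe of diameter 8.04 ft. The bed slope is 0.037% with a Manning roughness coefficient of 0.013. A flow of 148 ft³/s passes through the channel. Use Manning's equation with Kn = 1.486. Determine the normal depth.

Manning's equation rearranged: A R^(2/3) = nQ / (1.486·√S) = 0.013 × 148 / (1.486 × √0.00037) = 67.31.
Trying y = 4.24 ft: A R^(2/3) = 44.21 — too small.
Trying y = 6.3 ft: A R^(2/3) = 77.39 — too large.
Trying y = 5.6 ft: A R^(2/3) = 67.26 — ≈ 67.31.

y_n = 5.6 ft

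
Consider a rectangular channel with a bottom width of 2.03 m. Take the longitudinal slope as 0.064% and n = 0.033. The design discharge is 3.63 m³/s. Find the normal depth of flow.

y_n = 2.83 m

Manning's equation rearranged: A R^(2/3) = nQ / (1·√S) = 0.033 × 3.63 / (√0.00064) = 4.735.
Try y = 3.6 m: A R^(2/3) = 6.255 — high.
Try y = 2.83 m: A R^(2/3) = 4.73 — matches.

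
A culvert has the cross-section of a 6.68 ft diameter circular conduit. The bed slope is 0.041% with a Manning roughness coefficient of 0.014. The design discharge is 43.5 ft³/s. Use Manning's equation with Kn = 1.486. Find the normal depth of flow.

y_n = 2.98 ft

Manning's equation rearranged: A R^(2/3) = nQ / (1.486·√S) = 0.014 × 43.5 / (1.486 × √0.00041) = 20.24.
Try y = 2.48 ft: A R^(2/3) = 14.49 — low.
Try y = 2.98 ft: A R^(2/3) = 20.23 — close enough.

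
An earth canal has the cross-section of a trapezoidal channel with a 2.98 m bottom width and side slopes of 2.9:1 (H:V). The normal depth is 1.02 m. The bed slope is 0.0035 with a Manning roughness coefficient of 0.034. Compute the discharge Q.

Q = 7.95 m³/s

With bottom width b = 2.98 m and side slope z = 2.9: A = (b + zy)y = (2.98 + 2.9×1.02)×1.02 = 6.057 m²; P = b + 2y√(1+z²) = 2.98 + 2×1.02×3.068 = 9.238 m.
Hydraulic radius R = A/P = 6.057/9.238 = 0.6556 m.
Manning's equation: Q = (1/n) A R^(2/3) S^(1/2) = (1/0.034) × 6.057 × 0.6556^(2/3) × 0.0035^(1/2) = 7.95 m³/s.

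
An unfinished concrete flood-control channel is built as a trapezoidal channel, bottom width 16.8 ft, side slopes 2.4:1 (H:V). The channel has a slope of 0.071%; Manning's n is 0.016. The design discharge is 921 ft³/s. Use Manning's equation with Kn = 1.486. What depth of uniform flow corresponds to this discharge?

y_n = 5.37 ft

Manning's equation rearranged: A R^(2/3) = nQ / (1.486·√S) = 0.016 × 921 / (1.486 × √0.00071) = 372.2.
At y = 4.66 ft: A R^(2/3) = 281.9 — too small.
At y = 6.19 ft: A R^(2/3) = 493.8 — too large.
At y = 5.37 ft: A R^(2/3) = 372 — ≈ 372.2.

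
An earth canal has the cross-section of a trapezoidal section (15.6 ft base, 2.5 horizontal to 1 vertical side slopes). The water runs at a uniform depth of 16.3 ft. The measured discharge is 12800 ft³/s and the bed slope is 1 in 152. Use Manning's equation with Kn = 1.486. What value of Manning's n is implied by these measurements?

n = 0.0371

With bottom width b = 15.6 ft and side slope z = 2.5: A = (b + zy)y = (15.6 + 2.5×16.3)×16.3 = 918.5 ft²; P = b + 2y√(1+z²) = 15.6 + 2×16.3×2.693 = 103.4 ft.
Hydraulic radius R = A/P = 918.5/103.4 = 8.885 ft.
Rearranging Manning's equation: n = (1.486/Q) A R^(2/3) S^(1/2) = (1.486/12800) × 918.5 × 8.885^(2/3) × √0.006579 = 0.0371.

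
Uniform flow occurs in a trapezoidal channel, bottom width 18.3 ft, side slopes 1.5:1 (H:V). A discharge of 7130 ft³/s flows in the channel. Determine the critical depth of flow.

y_c = 12.1 ft

At critical depth, Q² T / (g A³) = 1, i.e. A³/T = Q²/g = 7130²/32.2 = 1579000.
Trying y = 13.3 ft: A³/T = 2262000 — over.
Trying y = 8.37 ft: A³/T = 396800 — short.
Trying y = 12.1 ft: A³/T = 1571000 — close enough.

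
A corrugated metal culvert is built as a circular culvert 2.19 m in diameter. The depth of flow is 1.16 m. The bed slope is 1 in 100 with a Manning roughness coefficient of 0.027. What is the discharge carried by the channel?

Q = 5.14 m³/s

For a circular section of diameter D = 2.19 m at depth y = 1.16 m, the central angle is θ = 2 arccos(1 − 2y/D) = 3.26 rad. Then A = (D²/8)(θ − sin θ) = 2.026 m² and P = Dθ/2 = 3.57 m.
Hydraulic radius R = A/P = 2.026/3.57 = 0.5674 m.
Manning's equation: Q = (1/n) A R^(2/3) S^(1/2) = (1/0.027) × 2.026 × 0.5674^(2/3) × 0.01^(1/2) = 5.14 m³/s.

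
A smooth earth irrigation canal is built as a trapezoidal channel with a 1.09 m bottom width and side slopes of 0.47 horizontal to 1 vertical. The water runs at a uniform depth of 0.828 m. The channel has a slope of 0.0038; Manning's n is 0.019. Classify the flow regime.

subcritical

With bottom width b = 1.09 m and side slope z = 0.47: A = (b + zy)y = (1.09 + 0.47×0.828)×0.828 = 1.225 m²; P = b + 2y√(1+z²) = 1.09 + 2×0.828×1.105 = 2.92 m.
Hydraulic radius R = A/P = 1.225/2.92 = 0.4195 m.
V = (1/n) R^(2/3) √S = (1/0.019) × 0.4195^(2/3) × √0.0038 = 1.818 m/s. Hydraulic depth D_h = A/T = 1.225/1.868 = 0.6555 m.
Froude number Fr = V/√(g·D_h) = 1.818/√(9.81×0.6555) = 0.717, which is less than 1, so the flow is subcritical.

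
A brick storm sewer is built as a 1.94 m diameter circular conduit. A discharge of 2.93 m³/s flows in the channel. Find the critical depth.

y_c = 0.82 m

At critical depth, Q² T / (g A³) = 1, i.e. A³/T = Q²/g = 2.93²/9.81 = 0.8751.
Trying y = 1.02 m: A³/T = 2.016 — high.
Trying y = 0.573 m: A³/T = 0.2196 — low.
Trying y = 0.82 m: A³/T = 0.8751 — matches.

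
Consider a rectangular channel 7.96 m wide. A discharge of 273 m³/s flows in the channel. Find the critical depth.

y_c = 4.93 m

For a rectangular channel, critical depth y_c = (q²/g)^(1/3) where q = Q/b = 273/7.96 = 34.3 m²/s.
So y_c = (34.3²/9.81)^(1/3) = 4.93 m.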